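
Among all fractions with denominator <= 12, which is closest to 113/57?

Expand x = 113/57 as a continued fraction with the Euclidean algorithm:
  113 = 1*57 + 56, so a_0 = 1.
  57 = 1*56 + 1, so a_1 = 1.
  56 = 56*1 + 0, so a_2 = 56.
so x = [1; 1, 56].
Convergents (p_i = a_i*p_{i-1} + p_{i-2}, q_i = a_i*q_{i-1} + q_{i-2} with p_{-2}=0, p_{-1}=1, q_{-2}=1, q_{-1}=0), until the denominator exceeds 12:
  i=0: a_0=1, p_0 = 1*1 + 0 = 1, q_0 = 1*0 + 1 = 1.
  i=1: a_1=1, p_1 = 1*1 + 1 = 2, q_1 = 1*1 + 0 = 1.
  i=2: a_2=56, p_2 = 56*2 + 1 = 113, q_2 = 56*1 + 1 = 57.
q_2 = 57 > 12, so the last convergent with denominator <= 12 is p_1/q_1 = 2/1.
The closest fraction with denominator <= 12 is either p_1/q_1 or the intermediate fraction (k*p_1 + p_0)/(k*q_1 + q_0) with the largest k >= 1 whose denominator stays <= 12; these approach x as k grows, and every other convergent or intermediate fraction in range is farther away.
Largest k: floor((12 - q_0)/q_1) = floor((12 - 1)/1) = 11.
That gives (11*2 + 1)/(11*1 + 1) = 23/12.
Compare the errors: |x - 2/1| = |113*1 - 2*57|/(57*1) = 1/57, and |x - 23/12| = |113*12 - 23*57|/(57*12) = 45/684.
Cross-multiplying, 1*684 = 684 < 2565 = 45*57, so 1/57 is smaller: the convergent 2/1 is closer to x than 23/12.

2/1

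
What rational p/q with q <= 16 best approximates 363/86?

38/9

Expand x = 363/86 as a continued fraction with the Euclidean algorithm:
  363 = 4*86 + 19, so a_0 = 4.
  86 = 4*19 + 10, so a_1 = 4.
  19 = 1*10 + 9, so a_2 = 1.
  10 = 1*9 + 1, so a_3 = 1.
  9 = 9*1 + 0, so a_4 = 9.
so x = [4; 4, 1, 1, 9].
Convergents (p_i = a_i*p_{i-1} + p_{i-2}, q_i = a_i*q_{i-1} + q_{i-2} with p_{-2}=0, p_{-1}=1, q_{-2}=1, q_{-1}=0), until the denominator exceeds 16:
  i=0: a_0=4, p_0 = 4*1 + 0 = 4, q_0 = 4*0 + 1 = 1.
  i=1: a_1=4, p_1 = 4*4 + 1 = 17, q_1 = 4*1 + 0 = 4.
  i=2: a_2=1, p_2 = 1*17 + 4 = 21, q_2 = 1*4 + 1 = 5.
  i=3: a_3=1, p_3 = 1*21 + 17 = 38, q_3 = 1*5 + 4 = 9.
  i=4: a_4=9, p_4 = 9*38 + 21 = 363, q_4 = 9*9 + 5 = 86.
q_4 = 86 > 16, so the last convergent with denominator <= 16 is p_3/q_3 = 38/9.
The closest fraction with denominator <= 16 is either p_3/q_3 or the intermediate fraction (k*p_3 + p_2)/(k*q_3 + q_2) with the largest k >= 1 whose denominator stays <= 16; these approach x as k grows, and every other convergent or intermediate fraction in range is farther away.
Largest k: floor((16 - q_2)/q_3) = floor((16 - 5)/9) = 1.
That gives (1*38 + 21)/(1*9 + 5) = 59/14.
Compare the errors: |x - 38/9| = |363*9 - 38*86|/(86*9) = 1/774, and |x - 59/14| = |363*14 - 59*86|/(86*14) = 8/1204.
Cross-multiplying, 1*1204 = 1204 < 6192 = 8*774, so 1/774 is smaller: the convergent 38/9 is closer to x than 59/14.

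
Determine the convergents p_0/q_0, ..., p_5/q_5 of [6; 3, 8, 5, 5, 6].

6/1, 19/3, 158/25, 809/128, 4203/665, 26027/4118

Using the convergent recurrence p_i = a_i*p_{i-1} + p_{i-2}, q_i = a_i*q_{i-1} + q_{i-2} with p_{-2}=0, p_{-1}=1, q_{-2}=1, q_{-1}=0:
  i=0: a_0=6, p_0 = 6*1 + 0 = 6, q_0 = 6*0 + 1 = 1.
  i=1: a_1=3, p_1 = 3*6 + 1 = 19, q_1 = 3*1 + 0 = 3.
  i=2: a_2=8, p_2 = 8*19 + 6 = 158, q_2 = 8*3 + 1 = 25.
  i=3: a_3=5, p_3 = 5*158 + 19 = 809, q_3 = 5*25 + 3 = 128.
  i=4: a_4=5, p_4 = 5*809 + 158 = 4203, q_4 = 5*128 + 25 = 665.
  i=5: a_5=6, p_5 = 6*4203 + 809 = 26027, q_5 = 6*665 + 128 = 4118.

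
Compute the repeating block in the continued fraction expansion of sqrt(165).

[12; (1, 5, 2, 5, 1, 24)]

Write x_i = (sqrt(165) + m_i)/d_i with (m_0, d_0) = (0, 1). a_0 = floor(sqrt(165)) = 12, since 12^2 = 144 <= 165 < 169 = 13^2.
Iterate m_{i+1} = d_i*a_i - m_i, d_{i+1} = (165 - m_{i+1}^2)/d_i, a_{i+1} = floor((a_0 + m_{i+1})/d_{i+1}):
  m_1 = 1*12 - 0 = 12, d_1 = (165 - 12^2)/1 = 21/1 = 21, a_1 = floor((12 + 12)/21) = 1.
  m_2 = 21*1 - 12 = 9, d_2 = (165 - 9^2)/21 = 84/21 = 4, a_2 = floor((12 + 9)/4) = 5.
  m_3 = 4*5 - 9 = 11, d_3 = (165 - 11^2)/4 = 44/4 = 11, a_3 = floor((12 + 11)/11) = 2.
  m_4 = 11*2 - 11 = 11, d_4 = (165 - 11^2)/11 = 44/11 = 4, a_4 = floor((12 + 11)/4) = 5.
  m_5 = 4*5 - 11 = 9, d_5 = (165 - 9^2)/4 = 84/4 = 21, a_5 = floor((12 + 9)/21) = 1.
  m_6 = 21*1 - 9 = 12, d_6 = (165 - 12^2)/21 = 21/21 = 1, a_6 = floor((12 + 12)/1) = 24.
  m_7 = 1*24 - 12 = 12, d_7 = (165 - 12^2)/1 = 21/1 = 21: (m_7, d_7) = (m_1, d_1) = (12, 21), so from here the quotients repeat a_1, ..., a_6; the period length is 6.
Hence the expansion of sqrt(165) is a_0 = 12 followed by the repeating block 1, 5, 2, 5, 1, 24 (period 6).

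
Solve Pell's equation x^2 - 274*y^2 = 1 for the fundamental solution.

(x, y) = (3959299, 239190)

First expand sqrt(274) as a continued fraction. With x_i = (sqrt(274) + m_i)/d_i and (m_0, d_0) = (0, 1): a_0 = floor(sqrt(274)) = 16, since 16^2 = 256 <= 274 < 289 = 17^2.
Iterate m_{i+1} = d_i*a_i - m_i, d_{i+1} = (274 - m_{i+1}^2)/d_i, a_{i+1} = floor((a_0 + m_{i+1})/d_{i+1}):
  m_1 = 1*16 - 0 = 16, d_1 = (274 - 16^2)/1 = 18/1 = 18, a_1 = floor((16 + 16)/18) = 1.
  m_2 = 18*1 - 16 = 2, d_2 = (274 - 2^2)/18 = 270/18 = 15, a_2 = floor((16 + 2)/15) = 1.
  m_3 = 15*1 - 2 = 13, d_3 = (274 - 13^2)/15 = 105/15 = 7, a_3 = floor((16 + 13)/7) = 4.
  m_4 = 7*4 - 13 = 15, d_4 = (274 - 15^2)/7 = 49/7 = 7, a_4 = floor((16 + 15)/7) = 4.
  m_5 = 7*4 - 15 = 13, d_5 = (274 - 13^2)/7 = 105/7 = 15, a_5 = floor((16 + 13)/15) = 1.
  m_6 = 15*1 - 13 = 2, d_6 = (274 - 2^2)/15 = 270/15 = 18, a_6 = floor((16 + 2)/18) = 1.
  m_7 = 18*1 - 2 = 16, d_7 = (274 - 16^2)/18 = 18/18 = 1, a_7 = floor((16 + 16)/1) = 32.
  m_8 = 1*32 - 16 = 16, d_8 = (274 - 16^2)/1 = 18/1 = 18: (m_8, d_8) = (m_1, d_1) = (16, 18), so from here the quotients repeat a_1, ..., a_7; the period length is 7.
So sqrt(274) = [16; (1, 1, 4, 4, 1, 1, 32)] with period length k = 7.
k is odd, so (p_{k-1}, q_{k-1}) only solves x^2 - 274y^2 = -1 and the fundamental solution of x^2 - 274y^2 = 1 is (p_{2k-1}, q_{2k-1}) = (p_13, q_13); compute convergents through index 13, running through the period twice.
Convergents (p_i = a_i*p_{i-1} + p_{i-2}, q_i = a_i*q_{i-1} + q_{i-2} with p_{-2}=0, p_{-1}=1, q_{-2}=1, q_{-1}=0):
  i=0: a_0=16, p_0 = 16*1 + 0 = 16, q_0 = 16*0 + 1 = 1.
  i=1: a_1=1, p_1 = 1*16 + 1 = 17, q_1 = 1*1 + 0 = 1.
  i=2: a_2=1, p_2 = 1*17 + 16 = 33, q_2 = 1*1 + 1 = 2.
  i=3: a_3=4, p_3 = 4*33 + 17 = 149, q_3 = 4*2 + 1 = 9.
  i=4: a_4=4, p_4 = 4*149 + 33 = 629, q_4 = 4*9 + 2 = 38.
  i=5: a_5=1, p_5 = 1*629 + 149 = 778, q_5 = 1*38 + 9 = 47.
  i=6: a_6=1, p_6 = 1*778 + 629 = 1407, q_6 = 1*47 + 38 = 85.
  i=7: a_7=32, p_7 = 32*1407 + 778 = 45802, q_7 = 32*85 + 47 = 2767.
  i=8: a_8=1, p_8 = 1*45802 + 1407 = 47209, q_8 = 1*2767 + 85 = 2852.
  i=9: a_9=1, p_9 = 1*47209 + 45802 = 93011, q_9 = 1*2852 + 2767 = 5619.
  i=10: a_10=4, p_10 = 4*93011 + 47209 = 419253, q_10 = 4*5619 + 2852 = 25328.
  i=11: a_11=4, p_11 = 4*419253 + 93011 = 1770023, q_11 = 4*25328 + 5619 = 106931.
  i=12: a_12=1, p_12 = 1*1770023 + 419253 = 2189276, q_12 = 1*106931 + 25328 = 132259.
  i=13: a_13=1, p_13 = 1*2189276 + 1770023 = 3959299, q_13 = 1*132259 + 106931 = 239190.
Indeed p_6^2 - 274*q_6^2 = 1979649 - 1979650 = -1, not +1.
Check: 3959299^2 - 274*239190^2 = 15676048571401 - 15676048571400 = 1, so (x, y) = (3959299, 239190) solves the equation, and by the theorem it is the least positive solution.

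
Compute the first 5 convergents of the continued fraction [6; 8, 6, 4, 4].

6/1, 49/8, 300/49, 1249/204, 5296/865

Using the convergent recurrence p_i = a_i*p_{i-1} + p_{i-2}, q_i = a_i*q_{i-1} + q_{i-2} with p_{-2}=0, p_{-1}=1, q_{-2}=1, q_{-1}=0:
  i=0: a_0=6, p_0 = 6*1 + 0 = 6, q_0 = 6*0 + 1 = 1.
  i=1: a_1=8, p_1 = 8*6 + 1 = 49, q_1 = 8*1 + 0 = 8.
  i=2: a_2=6, p_2 = 6*49 + 6 = 300, q_2 = 6*8 + 1 = 49.
  i=3: a_3=4, p_3 = 4*300 + 49 = 1249, q_3 = 4*49 + 8 = 204.
  i=4: a_4=4, p_4 = 4*1249 + 300 = 5296, q_4 = 4*204 + 49 = 865.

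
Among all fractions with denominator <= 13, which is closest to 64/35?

11/6

Expand x = 64/35 as a continued fraction with the Euclidean algorithm:
  64 = 1*35 + 29, so a_0 = 1.
  35 = 1*29 + 6, so a_1 = 1.
  29 = 4*6 + 5, so a_2 = 4.
  6 = 1*5 + 1, so a_3 = 1.
  5 = 5*1 + 0, so a_4 = 5.
so x = [1; 1, 4, 1, 5].
Convergents (p_i = a_i*p_{i-1} + p_{i-2}, q_i = a_i*q_{i-1} + q_{i-2} with p_{-2}=0, p_{-1}=1, q_{-2}=1, q_{-1}=0), until the denominator exceeds 13:
  i=0: a_0=1, p_0 = 1*1 + 0 = 1, q_0 = 1*0 + 1 = 1.
  i=1: a_1=1, p_1 = 1*1 + 1 = 2, q_1 = 1*1 + 0 = 1.
  i=2: a_2=4, p_2 = 4*2 + 1 = 9, q_2 = 4*1 + 1 = 5.
  i=3: a_3=1, p_3 = 1*9 + 2 = 11, q_3 = 1*5 + 1 = 6.
  i=4: a_4=5, p_4 = 5*11 + 9 = 64, q_4 = 5*6 + 5 = 35.
q_4 = 35 > 13, so the last convergent with denominator <= 13 is p_3/q_3 = 11/6.
The closest fraction with denominator <= 13 is either p_3/q_3 or the intermediate fraction (k*p_3 + p_2)/(k*q_3 + q_2) with the largest k >= 1 whose denominator stays <= 13; these approach x as k grows, and every other convergent or intermediate fraction in range is farther away.
Largest k: floor((13 - q_2)/q_3) = floor((13 - 5)/6) = 1.
That gives (1*11 + 9)/(1*6 + 5) = 20/11.
Compare the errors: |x - 11/6| = |64*6 - 11*35|/(35*6) = 1/210, and |x - 20/11| = |64*11 - 20*35|/(35*11) = 4/385.
Cross-multiplying, 1*385 = 385 < 840 = 4*210, so 1/210 is smaller: the convergent 11/6 is closer to x than 20/11.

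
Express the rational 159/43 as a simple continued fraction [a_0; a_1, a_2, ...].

Run the Euclidean algorithm on 159 and 43; the successive quotients are the partial quotients a_0, a_1, ... (each step inverts the fractional part left over by the previous one):
  159 = 3*43 + 30, so a_0 = 3.
  43 = 1*30 + 13, so a_1 = 1.
  30 = 2*13 + 4, so a_2 = 2.
  13 = 3*4 + 1, so a_3 = 3.
  4 = 4*1 + 0, so a_4 = 4.
The remainder reaches 0 after 5 divisions, so the expansion has 5 partial quotients, read off in order.

[3; 1, 2, 3, 4]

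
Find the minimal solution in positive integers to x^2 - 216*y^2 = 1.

(x, y) = (485, 33)

First expand sqrt(216) as a continued fraction. With x_i = (sqrt(216) + m_i)/d_i and (m_0, d_0) = (0, 1): a_0 = floor(sqrt(216)) = 14, since 14^2 = 196 <= 216 < 225 = 15^2.
Iterate m_{i+1} = d_i*a_i - m_i, d_{i+1} = (216 - m_{i+1}^2)/d_i, a_{i+1} = floor((a_0 + m_{i+1})/d_{i+1}):
  m_1 = 1*14 - 0 = 14, d_1 = (216 - 14^2)/1 = 20/1 = 20, a_1 = floor((14 + 14)/20) = 1.
  m_2 = 20*1 - 14 = 6, d_2 = (216 - 6^2)/20 = 180/20 = 9, a_2 = floor((14 + 6)/9) = 2.
  m_3 = 9*2 - 6 = 12, d_3 = (216 - 12^2)/9 = 72/9 = 8, a_3 = floor((14 + 12)/8) = 3.
  m_4 = 8*3 - 12 = 12, d_4 = (216 - 12^2)/8 = 72/8 = 9, a_4 = floor((14 + 12)/9) = 2.
  m_5 = 9*2 - 12 = 6, d_5 = (216 - 6^2)/9 = 180/9 = 20, a_5 = floor((14 + 6)/20) = 1.
  m_6 = 20*1 - 6 = 14, d_6 = (216 - 14^2)/20 = 20/20 = 1, a_6 = floor((14 + 14)/1) = 28.
  m_7 = 1*28 - 14 = 14, d_7 = (216 - 14^2)/1 = 20/1 = 20: (m_7, d_7) = (m_1, d_1) = (14, 20), so from here the quotients repeat a_1, ..., a_6; the period length is 6.
So sqrt(216) = [14; (1, 2, 3, 2, 1, 28)] with period length k = 6.
k is even, so the fundamental solution of x^2 - 216y^2 = 1 is (p_{k-1}, q_{k-1}) = (p_5, q_5); compute convergents through index 5.
Convergents (p_i = a_i*p_{i-1} + p_{i-2}, q_i = a_i*q_{i-1} + q_{i-2} with p_{-2}=0, p_{-1}=1, q_{-2}=1, q_{-1}=0):
  i=0: a_0=14, p_0 = 14*1 + 0 = 14, q_0 = 14*0 + 1 = 1.
  i=1: a_1=1, p_1 = 1*14 + 1 = 15, q_1 = 1*1 + 0 = 1.
  i=2: a_2=2, p_2 = 2*15 + 14 = 44, q_2 = 2*1 + 1 = 3.
  i=3: a_3=3, p_3 = 3*44 + 15 = 147, q_3 = 3*3 + 1 = 10.
  i=4: a_4=2, p_4 = 2*147 + 44 = 338, q_4 = 2*10 + 3 = 23.
  i=5: a_5=1, p_5 = 1*338 + 147 = 485, q_5 = 1*23 + 10 = 33.
Check: 485^2 - 216*33^2 = 235225 - 235224 = 1, so (x, y) = (485, 33) solves the equation, and by the theorem it is the least positive solution.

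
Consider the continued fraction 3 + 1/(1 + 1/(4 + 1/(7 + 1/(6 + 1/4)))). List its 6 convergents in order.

3/1, 4/1, 19/5, 137/36, 841/221, 3501/920

Using the convergent recurrence p_i = a_i*p_{i-1} + p_{i-2}, q_i = a_i*q_{i-1} + q_{i-2} with p_{-2}=0, p_{-1}=1, q_{-2}=1, q_{-1}=0:
  i=0: a_0=3, p_0 = 3*1 + 0 = 3, q_0 = 3*0 + 1 = 1.
  i=1: a_1=1, p_1 = 1*3 + 1 = 4, q_1 = 1*1 + 0 = 1.
  i=2: a_2=4, p_2 = 4*4 + 3 = 19, q_2 = 4*1 + 1 = 5.
  i=3: a_3=7, p_3 = 7*19 + 4 = 137, q_3 = 7*5 + 1 = 36.
  i=4: a_4=6, p_4 = 6*137 + 19 = 841, q_4 = 6*36 + 5 = 221.
  i=5: a_5=4, p_5 = 4*841 + 137 = 3501, q_5 = 4*221 + 36 = 920.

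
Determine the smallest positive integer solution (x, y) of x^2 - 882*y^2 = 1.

First expand sqrt(882) as a continued fraction. With x_i = (sqrt(882) + m_i)/d_i and (m_0, d_0) = (0, 1): a_0 = floor(sqrt(882)) = 29, since 29^2 = 841 <= 882 < 900 = 30^2.
Iterate m_{i+1} = d_i*a_i - m_i, d_{i+1} = (882 - m_{i+1}^2)/d_i, a_{i+1} = floor((a_0 + m_{i+1})/d_{i+1}):
  m_1 = 1*29 - 0 = 29, d_1 = (882 - 29^2)/1 = 41/1 = 41, a_1 = floor((29 + 29)/41) = 1.
  m_2 = 41*1 - 29 = 12, d_2 = (882 - 12^2)/41 = 738/41 = 18, a_2 = floor((29 + 12)/18) = 2.
  m_3 = 18*2 - 12 = 24, d_3 = (882 - 24^2)/18 = 306/18 = 17, a_3 = floor((29 + 24)/17) = 3.
  m_4 = 17*3 - 24 = 27, d_4 = (882 - 27^2)/17 = 153/17 = 9, a_4 = floor((29 + 27)/9) = 6.
  m_5 = 9*6 - 27 = 27, d_5 = (882 - 27^2)/9 = 153/9 = 17, a_5 = floor((29 + 27)/17) = 3.
  m_6 = 17*3 - 27 = 24, d_6 = (882 - 24^2)/17 = 306/17 = 18, a_6 = floor((29 + 24)/18) = 2.
  m_7 = 18*2 - 24 = 12, d_7 = (882 - 12^2)/18 = 738/18 = 41, a_7 = floor((29 + 12)/41) = 1.
  m_8 = 41*1 - 12 = 29, d_8 = (882 - 29^2)/41 = 41/41 = 1, a_8 = floor((29 + 29)/1) = 58.
  m_9 = 1*58 - 29 = 29, d_9 = (882 - 29^2)/1 = 41/1 = 41: (m_9, d_9) = (m_1, d_1) = (29, 41), so from here the quotients repeat a_1, ..., a_8; the period length is 8.
So sqrt(882) = [29; (1, 2, 3, 6, 3, 2, 1, 58)] with period length k = 8.
k is even, so the fundamental solution of x^2 - 882y^2 = 1 is (p_{k-1}, q_{k-1}) = (p_7, q_7); compute convergents through index 7.
Convergents (p_i = a_i*p_{i-1} + p_{i-2}, q_i = a_i*q_{i-1} + q_{i-2} with p_{-2}=0, p_{-1}=1, q_{-2}=1, q_{-1}=0):
  i=0: a_0=29, p_0 = 29*1 + 0 = 29, q_0 = 29*0 + 1 = 1.
  i=1: a_1=1, p_1 = 1*29 + 1 = 30, q_1 = 1*1 + 0 = 1.
  i=2: a_2=2, p_2 = 2*30 + 29 = 89, q_2 = 2*1 + 1 = 3.
  i=3: a_3=3, p_3 = 3*89 + 30 = 297, q_3 = 3*3 + 1 = 10.
  i=4: a_4=6, p_4 = 6*297 + 89 = 1871, q_4 = 6*10 + 3 = 63.
  i=5: a_5=3, p_5 = 3*1871 + 297 = 5910, q_5 = 3*63 + 10 = 199.
  i=6: a_6=2, p_6 = 2*5910 + 1871 = 13691, q_6 = 2*199 + 63 = 461.
  i=7: a_7=1, p_7 = 1*13691 + 5910 = 19601, q_7 = 1*461 + 199 = 660.
Check: 19601^2 - 882*660^2 = 384199201 - 384199200 = 1, so (x, y) = (19601, 660) solves the equation, and by the theorem it is the least positive solution.

(x, y) = (19601, 660)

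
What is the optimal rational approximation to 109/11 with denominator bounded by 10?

99/10

Expand x = 109/11 as a continued fraction with the Euclidean algorithm:
  109 = 9*11 + 10, so a_0 = 9.
  11 = 1*10 + 1, so a_1 = 1.
  10 = 10*1 + 0, so a_2 = 10.
so x = [9; 1, 10].
Convergents (p_i = a_i*p_{i-1} + p_{i-2}, q_i = a_i*q_{i-1} + q_{i-2} with p_{-2}=0, p_{-1}=1, q_{-2}=1, q_{-1}=0), until the denominator exceeds 10:
  i=0: a_0=9, p_0 = 9*1 + 0 = 9, q_0 = 9*0 + 1 = 1.
  i=1: a_1=1, p_1 = 1*9 + 1 = 10, q_1 = 1*1 + 0 = 1.
  i=2: a_2=10, p_2 = 10*10 + 9 = 109, q_2 = 10*1 + 1 = 11.
q_2 = 11 > 10, so the last convergent with denominator <= 10 is p_1/q_1 = 10/1.
The closest fraction with denominator <= 10 is either p_1/q_1 or the intermediate fraction (k*p_1 + p_0)/(k*q_1 + q_0) with the largest k >= 1 whose denominator stays <= 10; these approach x as k grows, and every other convergent or intermediate fraction in range is farther away.
Largest k: floor((10 - q_0)/q_1) = floor((10 - 1)/1) = 9.
That gives (9*10 + 9)/(9*1 + 1) = 99/10.
Compare the errors: |x - 10/1| = |109*1 - 10*11|/(11*1) = 1/11, and |x - 99/10| = |109*10 - 99*11|/(11*10) = 1/110.
Cross-multiplying, 1*11 = 11 < 110 = 1*110, so 1/110 is smaller: the intermediate fraction 99/10 is closer to x than 10/1.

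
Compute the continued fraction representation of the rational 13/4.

[3; 4]

Run the Euclidean algorithm on 13 and 4; the successive quotients are the partial quotients a_0, a_1, ... (each step inverts the fractional part left over by the previous one):
  13 = 3*4 + 1, so a_0 = 3.
  4 = 4*1 + 0, so a_1 = 4.
The remainder reaches 0 after 2 divisions, so the expansion has 2 partial quotients, read off in order.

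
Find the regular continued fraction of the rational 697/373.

[1; 1, 6, 1, 1, 1, 1, 2, 1, 2]

Run the Euclidean algorithm on 697 and 373; the successive quotients are the partial quotients a_0, a_1, ... (each step inverts the fractional part left over by the previous one):
  697 = 1*373 + 324, so a_0 = 1.
  373 = 1*324 + 49, so a_1 = 1.
  324 = 6*49 + 30, so a_2 = 6.
  49 = 1*30 + 19, so a_3 = 1.
  30 = 1*19 + 11, so a_4 = 1.
  19 = 1*11 + 8, so a_5 = 1.
  11 = 1*8 + 3, so a_6 = 1.
  8 = 2*3 + 2, so a_7 = 2.
  3 = 1*2 + 1, so a_8 = 1.
  2 = 2*1 + 0, so a_9 = 2.
The remainder reaches 0 after 10 divisions, so the expansion has 10 partial quotients, read off in order.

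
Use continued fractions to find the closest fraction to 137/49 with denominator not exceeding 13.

Expand x = 137/49 as a continued fraction with the Euclidean algorithm:
  137 = 2*49 + 39, so a_0 = 2.
  49 = 1*39 + 10, so a_1 = 1.
  39 = 3*10 + 9, so a_2 = 3.
  10 = 1*9 + 1, so a_3 = 1.
  9 = 9*1 + 0, so a_4 = 9.
so x = [2; 1, 3, 1, 9].
Convergents (p_i = a_i*p_{i-1} + p_{i-2}, q_i = a_i*q_{i-1} + q_{i-2} with p_{-2}=0, p_{-1}=1, q_{-2}=1, q_{-1}=0), until the denominator exceeds 13:
  i=0: a_0=2, p_0 = 2*1 + 0 = 2, q_0 = 2*0 + 1 = 1.
  i=1: a_1=1, p_1 = 1*2 + 1 = 3, q_1 = 1*1 + 0 = 1.
  i=2: a_2=3, p_2 = 3*3 + 2 = 11, q_2 = 3*1 + 1 = 4.
  i=3: a_3=1, p_3 = 1*11 + 3 = 14, q_3 = 1*4 + 1 = 5.
  i=4: a_4=9, p_4 = 9*14 + 11 = 137, q_4 = 9*5 + 4 = 49.
q_4 = 49 > 13, so the last convergent with denominator <= 13 is p_3/q_3 = 14/5.
The closest fraction with denominator <= 13 is either p_3/q_3 or the intermediate fraction (k*p_3 + p_2)/(k*q_3 + q_2) with the largest k >= 1 whose denominator stays <= 13; these approach x as k grows, and every other convergent or intermediate fraction in range is farther away.
Largest k: floor((13 - q_2)/q_3) = floor((13 - 4)/5) = 1.
That gives (1*14 + 11)/(1*5 + 4) = 25/9.
Compare the errors: |x - 14/5| = |137*5 - 14*49|/(49*5) = 1/245, and |x - 25/9| = |137*9 - 25*49|/(49*9) = 8/441.
Cross-multiplying, 1*441 = 441 < 1960 = 8*245, so 1/245 is smaller: the convergent 14/5 is closer to x than 25/9.

14/5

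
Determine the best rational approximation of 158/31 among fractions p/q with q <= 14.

Expand x = 158/31 as a continued fraction with the Euclidean algorithm:
  158 = 5*31 + 3, so a_0 = 5.
  31 = 10*3 + 1, so a_1 = 10.
  3 = 3*1 + 0, so a_2 = 3.
so x = [5; 10, 3].
Convergents (p_i = a_i*p_{i-1} + p_{i-2}, q_i = a_i*q_{i-1} + q_{i-2} with p_{-2}=0, p_{-1}=1, q_{-2}=1, q_{-1}=0), until the denominator exceeds 14:
  i=0: a_0=5, p_0 = 5*1 + 0 = 5, q_0 = 5*0 + 1 = 1.
  i=1: a_1=10, p_1 = 10*5 + 1 = 51, q_1 = 10*1 + 0 = 10.
  i=2: a_2=3, p_2 = 3*51 + 5 = 158, q_2 = 3*10 + 1 = 31.
q_2 = 31 > 14, so the last convergent with denominator <= 14 is p_1/q_1 = 51/10.
The closest fraction with denominator <= 14 is either p_1/q_1 or the intermediate fraction (k*p_1 + p_0)/(k*q_1 + q_0) with the largest k >= 1 whose denominator stays <= 14; these approach x as k grows, and every other convergent or intermediate fraction in range is farther away.
Largest k: floor((14 - q_0)/q_1) = floor((14 - 1)/10) = 1.
That gives (1*51 + 5)/(1*10 + 1) = 56/11.
Compare the errors: |x - 51/10| = |158*10 - 51*31|/(31*10) = 1/310, and |x - 56/11| = |158*11 - 56*31|/(31*11) = 2/341.
Cross-multiplying, 1*341 = 341 < 620 = 2*310, so 1/310 is smaller: the convergent 51/10 is closer to x than 56/11.

51/10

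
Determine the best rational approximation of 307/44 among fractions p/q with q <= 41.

286/41

Expand x = 307/44 as a continued fraction with the Euclidean algorithm:
  307 = 6*44 + 43, so a_0 = 6.
  44 = 1*43 + 1, so a_1 = 1.
  43 = 43*1 + 0, so a_2 = 43.
so x = [6; 1, 43].
Convergents (p_i = a_i*p_{i-1} + p_{i-2}, q_i = a_i*q_{i-1} + q_{i-2} with p_{-2}=0, p_{-1}=1, q_{-2}=1, q_{-1}=0), until the denominator exceeds 41:
  i=0: a_0=6, p_0 = 6*1 + 0 = 6, q_0 = 6*0 + 1 = 1.
  i=1: a_1=1, p_1 = 1*6 + 1 = 7, q_1 = 1*1 + 0 = 1.
  i=2: a_2=43, p_2 = 43*7 + 6 = 307, q_2 = 43*1 + 1 = 44.
q_2 = 44 > 41, so the last convergent with denominator <= 41 is p_1/q_1 = 7/1.
The closest fraction with denominator <= 41 is either p_1/q_1 or the intermediate fraction (k*p_1 + p_0)/(k*q_1 + q_0) with the largest k >= 1 whose denominator stays <= 41; these approach x as k grows, and every other convergent or intermediate fraction in range is farther away.
Largest k: floor((41 - q_0)/q_1) = floor((41 - 1)/1) = 40.
That gives (40*7 + 6)/(40*1 + 1) = 286/41.
Compare the errors: |x - 7/1| = |307*1 - 7*44|/(44*1) = 1/44, and |x - 286/41| = |307*41 - 286*44|/(44*41) = 3/1804.
Cross-multiplying, 3*44 = 132 < 1804 = 1*1804, so 3/1804 is smaller: the intermediate fraction 286/41 is closer to x than 7/1.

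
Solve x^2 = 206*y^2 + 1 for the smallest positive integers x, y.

(x, y) = (59535, 4148)

First expand sqrt(206) as a continued fraction. With x_i = (sqrt(206) + m_i)/d_i and (m_0, d_0) = (0, 1): a_0 = floor(sqrt(206)) = 14, since 14^2 = 196 <= 206 < 225 = 15^2.
Iterate m_{i+1} = d_i*a_i - m_i, d_{i+1} = (206 - m_{i+1}^2)/d_i, a_{i+1} = floor((a_0 + m_{i+1})/d_{i+1}):
  m_1 = 1*14 - 0 = 14, d_1 = (206 - 14^2)/1 = 10/1 = 10, a_1 = floor((14 + 14)/10) = 2.
  m_2 = 10*2 - 14 = 6, d_2 = (206 - 6^2)/10 = 170/10 = 17, a_2 = floor((14 + 6)/17) = 1.
  m_3 = 17*1 - 6 = 11, d_3 = (206 - 11^2)/17 = 85/17 = 5, a_3 = floor((14 + 11)/5) = 5.
  m_4 = 5*5 - 11 = 14, d_4 = (206 - 14^2)/5 = 10/5 = 2, a_4 = floor((14 + 14)/2) = 14.
  m_5 = 2*14 - 14 = 14, d_5 = (206 - 14^2)/2 = 10/2 = 5, a_5 = floor((14 + 14)/5) = 5.
  m_6 = 5*5 - 14 = 11, d_6 = (206 - 11^2)/5 = 85/5 = 17, a_6 = floor((14 + 11)/17) = 1.
  m_7 = 17*1 - 11 = 6, d_7 = (206 - 6^2)/17 = 170/17 = 10, a_7 = floor((14 + 6)/10) = 2.
  m_8 = 10*2 - 6 = 14, d_8 = (206 - 14^2)/10 = 10/10 = 1, a_8 = floor((14 + 14)/1) = 28.
  m_9 = 1*28 - 14 = 14, d_9 = (206 - 14^2)/1 = 10/1 = 10: (m_9, d_9) = (m_1, d_1) = (14, 10), so from here the quotients repeat a_1, ..., a_8; the period length is 8.
So sqrt(206) = [14; (2, 1, 5, 14, 5, 1, 2, 28)] with period length k = 8.
k is even, so the fundamental solution of x^2 - 206y^2 = 1 is (p_{k-1}, q_{k-1}) = (p_7, q_7); compute convergents through index 7.
Convergents (p_i = a_i*p_{i-1} + p_{i-2}, q_i = a_i*q_{i-1} + q_{i-2} with p_{-2}=0, p_{-1}=1, q_{-2}=1, q_{-1}=0):
  i=0: a_0=14, p_0 = 14*1 + 0 = 14, q_0 = 14*0 + 1 = 1.
  i=1: a_1=2, p_1 = 2*14 + 1 = 29, q_1 = 2*1 + 0 = 2.
  i=2: a_2=1, p_2 = 1*29 + 14 = 43, q_2 = 1*2 + 1 = 3.
  i=3: a_3=5, p_3 = 5*43 + 29 = 244, q_3 = 5*3 + 2 = 17.
  i=4: a_4=14, p_4 = 14*244 + 43 = 3459, q_4 = 14*17 + 3 = 241.
  i=5: a_5=5, p_5 = 5*3459 + 244 = 17539, q_5 = 5*241 + 17 = 1222.
  i=6: a_6=1, p_6 = 1*17539 + 3459 = 20998, q_6 = 1*1222 + 241 = 1463.
  i=7: a_7=2, p_7 = 2*20998 + 17539 = 59535, q_7 = 2*1463 + 1222 = 4148.
Check: 59535^2 - 206*4148^2 = 3544416225 - 3544416224 = 1, so (x, y) = (59535, 4148) solves the equation, and by the theorem it is the least positive solution.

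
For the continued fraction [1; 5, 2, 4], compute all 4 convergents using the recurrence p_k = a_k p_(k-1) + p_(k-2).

1/1, 6/5, 13/11, 58/49

Using the convergent recurrence p_i = a_i*p_{i-1} + p_{i-2}, q_i = a_i*q_{i-1} + q_{i-2} with p_{-2}=0, p_{-1}=1, q_{-2}=1, q_{-1}=0:
  i=0: a_0=1, p_0 = 1*1 + 0 = 1, q_0 = 1*0 + 1 = 1.
  i=1: a_1=5, p_1 = 5*1 + 1 = 6, q_1 = 5*1 + 0 = 5.
  i=2: a_2=2, p_2 = 2*6 + 1 = 13, q_2 = 2*5 + 1 = 11.
  i=3: a_3=4, p_3 = 4*13 + 6 = 58, q_3 = 4*11 + 5 = 49.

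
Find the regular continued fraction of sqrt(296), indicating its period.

Write x_i = (sqrt(296) + m_i)/d_i with (m_0, d_0) = (0, 1). a_0 = floor(sqrt(296)) = 17, since 17^2 = 289 <= 296 < 324 = 18^2.
Iterate m_{i+1} = d_i*a_i - m_i, d_{i+1} = (296 - m_{i+1}^2)/d_i, a_{i+1} = floor((a_0 + m_{i+1})/d_{i+1}):
  m_1 = 1*17 - 0 = 17, d_1 = (296 - 17^2)/1 = 7/1 = 7, a_1 = floor((17 + 17)/7) = 4.
  m_2 = 7*4 - 17 = 11, d_2 = (296 - 11^2)/7 = 175/7 = 25, a_2 = floor((17 + 11)/25) = 1.
  m_3 = 25*1 - 11 = 14, d_3 = (296 - 14^2)/25 = 100/25 = 4, a_3 = floor((17 + 14)/4) = 7.
  m_4 = 4*7 - 14 = 14, d_4 = (296 - 14^2)/4 = 100/4 = 25, a_4 = floor((17 + 14)/25) = 1.
  m_5 = 25*1 - 14 = 11, d_5 = (296 - 11^2)/25 = 175/25 = 7, a_5 = floor((17 + 11)/7) = 4.
  m_6 = 7*4 - 11 = 17, d_6 = (296 - 17^2)/7 = 7/7 = 1, a_6 = floor((17 + 17)/1) = 34.
  m_7 = 1*34 - 17 = 17, d_7 = (296 - 17^2)/1 = 7/1 = 7: (m_7, d_7) = (m_1, d_1) = (17, 7), so from here the quotients repeat a_1, ..., a_6; the period length is 6.
Hence the expansion of sqrt(296) is a_0 = 17 followed by the repeating block 4, 1, 7, 1, 4, 34 (period 6).

[17; (4, 1, 7, 1, 4, 34)]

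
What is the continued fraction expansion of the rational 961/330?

[2; 1, 10, 2, 1, 1, 1, 3]

Run the Euclidean algorithm on 961 and 330; the successive quotients are the partial quotients a_0, a_1, ... (each step inverts the fractional part left over by the previous one):
  961 = 2*330 + 301, so a_0 = 2.
  330 = 1*301 + 29, so a_1 = 1.
  301 = 10*29 + 11, so a_2 = 10.
  29 = 2*11 + 7, so a_3 = 2.
  11 = 1*7 + 4, so a_4 = 1.
  7 = 1*4 + 3, so a_5 = 1.
  4 = 1*3 + 1, so a_6 = 1.
  3 = 3*1 + 0, so a_7 = 3.
The remainder reaches 0 after 8 divisions, so the expansion has 8 partial quotients, read off in order.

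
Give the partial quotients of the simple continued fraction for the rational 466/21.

[22; 5, 4]

Run the Euclidean algorithm on 466 and 21; the successive quotients are the partial quotients a_0, a_1, ... (each step inverts the fractional part left over by the previous one):
  466 = 22*21 + 4, so a_0 = 22.
  21 = 5*4 + 1, so a_1 = 5.
  4 = 4*1 + 0, so a_2 = 4.
The remainder reaches 0 after 3 divisions, so the expansion has 3 partial quotients, read off in order.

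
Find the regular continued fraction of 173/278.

[0; 1, 1, 1, 1, 1, 5, 6]

Run the Euclidean algorithm on 173 and 278; the successive quotients are the partial quotients a_0, a_1, ... (each step inverts the fractional part left over by the previous one):
  173 = 0*278 + 173, so a_0 = 0.
  278 = 1*173 + 105, so a_1 = 1.
  173 = 1*105 + 68, so a_2 = 1.
  105 = 1*68 + 37, so a_3 = 1.
  68 = 1*37 + 31, so a_4 = 1.
  37 = 1*31 + 6, so a_5 = 1.
  31 = 5*6 + 1, so a_6 = 5.
  6 = 6*1 + 0, so a_7 = 6.
The remainder reaches 0 after 8 divisions, so the expansion has 8 partial quotients, read off in order.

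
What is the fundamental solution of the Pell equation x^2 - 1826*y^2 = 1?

(x, y) = (3069505, 71832)

First expand sqrt(1826) as a continued fraction. With x_i = (sqrt(1826) + m_i)/d_i and (m_0, d_0) = (0, 1): a_0 = floor(sqrt(1826)) = 42, since 42^2 = 1764 <= 1826 < 1849 = 43^2.
Iterate m_{i+1} = d_i*a_i - m_i, d_{i+1} = (1826 - m_{i+1}^2)/d_i, a_{i+1} = floor((a_0 + m_{i+1})/d_{i+1}):
  m_1 = 1*42 - 0 = 42, d_1 = (1826 - 42^2)/1 = 62/1 = 62, a_1 = floor((42 + 42)/62) = 1.
  m_2 = 62*1 - 42 = 20, d_2 = (1826 - 20^2)/62 = 1426/62 = 23, a_2 = floor((42 + 20)/23) = 2.
  m_3 = 23*2 - 20 = 26, d_3 = (1826 - 26^2)/23 = 1150/23 = 50, a_3 = floor((42 + 26)/50) = 1.
  m_4 = 50*1 - 26 = 24, d_4 = (1826 - 24^2)/50 = 1250/50 = 25, a_4 = floor((42 + 24)/25) = 2.
  m_5 = 25*2 - 24 = 26, d_5 = (1826 - 26^2)/25 = 1150/25 = 46, a_5 = floor((42 + 26)/46) = 1.
  m_6 = 46*1 - 26 = 20, d_6 = (1826 - 20^2)/46 = 1426/46 = 31, a_6 = floor((42 + 20)/31) = 2.
  m_7 = 31*2 - 20 = 42, d_7 = (1826 - 42^2)/31 = 62/31 = 2, a_7 = floor((42 + 42)/2) = 42.
  m_8 = 2*42 - 42 = 42, d_8 = (1826 - 42^2)/2 = 62/2 = 31, a_8 = floor((42 + 42)/31) = 2.
  m_9 = 31*2 - 42 = 20, d_9 = (1826 - 20^2)/31 = 1426/31 = 46, a_9 = floor((42 + 20)/46) = 1.
  m_10 = 46*1 - 20 = 26, d_10 = (1826 - 26^2)/46 = 1150/46 = 25, a_10 = floor((42 + 26)/25) = 2.
  m_11 = 25*2 - 26 = 24, d_11 = (1826 - 24^2)/25 = 1250/25 = 50, a_11 = floor((42 + 24)/50) = 1.
  m_12 = 50*1 - 24 = 26, d_12 = (1826 - 26^2)/50 = 1150/50 = 23, a_12 = floor((42 + 26)/23) = 2.
  m_13 = 23*2 - 26 = 20, d_13 = (1826 - 20^2)/23 = 1426/23 = 62, a_13 = floor((42 + 20)/62) = 1.
  m_14 = 62*1 - 20 = 42, d_14 = (1826 - 42^2)/62 = 62/62 = 1, a_14 = floor((42 + 42)/1) = 84.
  m_15 = 1*84 - 42 = 42, d_15 = (1826 - 42^2)/1 = 62/1 = 62: (m_15, d_15) = (m_1, d_1) = (42, 62), so from here the quotients repeat a_1, ..., a_14; the period length is 14.
So sqrt(1826) = [42; (1, 2, 1, 2, 1, 2, 42, 2, 1, 2, 1, 2, 1, 84)] with period length k = 14.
k is even, so the fundamental solution of x^2 - 1826y^2 = 1 is (p_{k-1}, q_{k-1}) = (p_13, q_13); compute convergents through index 13.
Convergents (p_i = a_i*p_{i-1} + p_{i-2}, q_i = a_i*q_{i-1} + q_{i-2} with p_{-2}=0, p_{-1}=1, q_{-2}=1, q_{-1}=0):
  i=0: a_0=42, p_0 = 42*1 + 0 = 42, q_0 = 42*0 + 1 = 1.
  i=1: a_1=1, p_1 = 1*42 + 1 = 43, q_1 = 1*1 + 0 = 1.
  i=2: a_2=2, p_2 = 2*43 + 42 = 128, q_2 = 2*1 + 1 = 3.
  i=3: a_3=1, p_3 = 1*128 + 43 = 171, q_3 = 1*3 + 1 = 4.
  i=4: a_4=2, p_4 = 2*171 + 128 = 470, q_4 = 2*4 + 3 = 11.
  i=5: a_5=1, p_5 = 1*470 + 171 = 641, q_5 = 1*11 + 4 = 15.
  i=6: a_6=2, p_6 = 2*641 + 470 = 1752, q_6 = 2*15 + 11 = 41.
  i=7: a_7=42, p_7 = 42*1752 + 641 = 74225, q_7 = 42*41 + 15 = 1737.
  i=8: a_8=2, p_8 = 2*74225 + 1752 = 150202, q_8 = 2*1737 + 41 = 3515.
  i=9: a_9=1, p_9 = 1*150202 + 74225 = 224427, q_9 = 1*3515 + 1737 = 5252.
  i=10: a_10=2, p_10 = 2*224427 + 150202 = 599056, q_10 = 2*5252 + 3515 = 14019.
  i=11: a_11=1, p_11 = 1*599056 + 224427 = 823483, q_11 = 1*14019 + 5252 = 19271.
  i=12: a_12=2, p_12 = 2*823483 + 599056 = 2246022, q_12 = 2*19271 + 14019 = 52561.
  i=13: a_13=1, p_13 = 1*2246022 + 823483 = 3069505, q_13 = 1*52561 + 19271 = 71832.
Check: 3069505^2 - 1826*71832^2 = 9421860945025 - 9421860945024 = 1, so (x, y) = (3069505, 71832) solves the equation, and by the theorem it is the least positive solution.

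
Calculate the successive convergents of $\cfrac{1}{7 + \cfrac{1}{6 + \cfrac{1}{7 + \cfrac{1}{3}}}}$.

0/1, 1/7, 6/43, 43/308, 135/967

Using the convergent recurrence p_i = a_i*p_{i-1} + p_{i-2}, q_i = a_i*q_{i-1} + q_{i-2} with p_{-2}=0, p_{-1}=1, q_{-2}=1, q_{-1}=0:
  i=0: a_0=0, p_0 = 0*1 + 0 = 0, q_0 = 0*0 + 1 = 1.
  i=1: a_1=7, p_1 = 7*0 + 1 = 1, q_1 = 7*1 + 0 = 7.
  i=2: a_2=6, p_2 = 6*1 + 0 = 6, q_2 = 6*7 + 1 = 43.
  i=3: a_3=7, p_3 = 7*6 + 1 = 43, q_3 = 7*43 + 7 = 308.
  i=4: a_4=3, p_4 = 3*43 + 6 = 135, q_4 = 3*308 + 43 = 967.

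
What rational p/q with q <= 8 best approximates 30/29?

1/1

Expand x = 30/29 as a continued fraction with the Euclidean algorithm:
  30 = 1*29 + 1, so a_0 = 1.
  29 = 29*1 + 0, so a_1 = 29.
so x = [1; 29].
Convergents (p_i = a_i*p_{i-1} + p_{i-2}, q_i = a_i*q_{i-1} + q_{i-2} with p_{-2}=0, p_{-1}=1, q_{-2}=1, q_{-1}=0), until the denominator exceeds 8:
  i=0: a_0=1, p_0 = 1*1 + 0 = 1, q_0 = 1*0 + 1 = 1.
  i=1: a_1=29, p_1 = 29*1 + 1 = 30, q_1 = 29*1 + 0 = 29.
q_1 = 29 > 8, so the last convergent with denominator <= 8 is p_0/q_0 = 1/1.
The closest fraction with denominator <= 8 is either p_0/q_0 or the intermediate fraction (k*p_0 + p_{-1})/(k*q_0 + q_{-1}) with the largest k >= 1 whose denominator stays <= 8; these approach x as k grows, and every other convergent or intermediate fraction in range is farther away.
Largest k: floor((8 - q_{-1})/q_0) = floor((8 - 0)/1) = 8 (using the seeds p_{-1} = 1, q_{-1} = 0).
That gives (8*1 + 1)/(8*1 + 0) = 9/8.
Compare the errors: |x - 1/1| = |30*1 - 1*29|/(29*1) = 1/29, and |x - 9/8| = |30*8 - 9*29|/(29*8) = 21/232.
Cross-multiplying, 1*232 = 232 < 609 = 21*29, so 1/29 is smaller: the convergent 1/1 is closer to x than 9/8.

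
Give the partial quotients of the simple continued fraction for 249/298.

Run the Euclidean algorithm on 249 and 298; the successive quotients are the partial quotients a_0, a_1, ... (each step inverts the fractional part left over by the previous one):
  249 = 0*298 + 249, so a_0 = 0.
  298 = 1*249 + 49, so a_1 = 1.
  249 = 5*49 + 4, so a_2 = 5.
  49 = 12*4 + 1, so a_3 = 12.
  4 = 4*1 + 0, so a_4 = 4.
The remainder reaches 0 after 5 divisions, so the expansion has 5 partial quotients, read off in order.

[0; 1, 5, 12, 4]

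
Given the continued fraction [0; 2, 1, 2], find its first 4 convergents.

Using the convergent recurrence p_i = a_i*p_{i-1} + p_{i-2}, q_i = a_i*q_{i-1} + q_{i-2} with p_{-2}=0, p_{-1}=1, q_{-2}=1, q_{-1}=0:
  i=0: a_0=0, p_0 = 0*1 + 0 = 0, q_0 = 0*0 + 1 = 1.
  i=1: a_1=2, p_1 = 2*0 + 1 = 1, q_1 = 2*1 + 0 = 2.
  i=2: a_2=1, p_2 = 1*1 + 0 = 1, q_2 = 1*2 + 1 = 3.
  i=3: a_3=2, p_3 = 2*1 + 1 = 3, q_3 = 2*3 + 2 = 8.

0/1, 1/2, 1/3, 3/8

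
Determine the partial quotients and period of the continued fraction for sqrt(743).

Write x_i = (sqrt(743) + m_i)/d_i with (m_0, d_0) = (0, 1). a_0 = floor(sqrt(743)) = 27, since 27^2 = 729 <= 743 < 784 = 28^2.
Iterate m_{i+1} = d_i*a_i - m_i, d_{i+1} = (743 - m_{i+1}^2)/d_i, a_{i+1} = floor((a_0 + m_{i+1})/d_{i+1}):
  m_1 = 1*27 - 0 = 27, d_1 = (743 - 27^2)/1 = 14/1 = 14, a_1 = floor((27 + 27)/14) = 3.
  m_2 = 14*3 - 27 = 15, d_2 = (743 - 15^2)/14 = 518/14 = 37, a_2 = floor((27 + 15)/37) = 1.
  m_3 = 37*1 - 15 = 22, d_3 = (743 - 22^2)/37 = 259/37 = 7, a_3 = floor((27 + 22)/7) = 7.
  m_4 = 7*7 - 22 = 27, d_4 = (743 - 27^2)/7 = 14/7 = 2, a_4 = floor((27 + 27)/2) = 27.
  m_5 = 2*27 - 27 = 27, d_5 = (743 - 27^2)/2 = 14/2 = 7, a_5 = floor((27 + 27)/7) = 7.
  m_6 = 7*7 - 27 = 22, d_6 = (743 - 22^2)/7 = 259/7 = 37, a_6 = floor((27 + 22)/37) = 1.
  m_7 = 37*1 - 22 = 15, d_7 = (743 - 15^2)/37 = 518/37 = 14, a_7 = floor((27 + 15)/14) = 3.
  m_8 = 14*3 - 15 = 27, d_8 = (743 - 27^2)/14 = 14/14 = 1, a_8 = floor((27 + 27)/1) = 54.
  m_9 = 1*54 - 27 = 27, d_9 = (743 - 27^2)/1 = 14/1 = 14: (m_9, d_9) = (m_1, d_1) = (27, 14), so from here the quotients repeat a_1, ..., a_8; the period length is 8.
Hence the expansion of sqrt(743) is a_0 = 27 followed by the repeating block 3, 1, 7, 27, 7, 1, 3, 54 (period 8).

[27; (3, 1, 7, 27, 7, 1, 3, 54)]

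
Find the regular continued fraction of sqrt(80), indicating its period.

[8; (1, 16)]

Write x_i = (sqrt(80) + m_i)/d_i with (m_0, d_0) = (0, 1). a_0 = floor(sqrt(80)) = 8, since 8^2 = 64 <= 80 < 81 = 9^2.
Iterate m_{i+1} = d_i*a_i - m_i, d_{i+1} = (80 - m_{i+1}^2)/d_i, a_{i+1} = floor((a_0 + m_{i+1})/d_{i+1}):
  m_1 = 1*8 - 0 = 8, d_1 = (80 - 8^2)/1 = 16/1 = 16, a_1 = floor((8 + 8)/16) = 1.
  m_2 = 16*1 - 8 = 8, d_2 = (80 - 8^2)/16 = 16/16 = 1, a_2 = floor((8 + 8)/1) = 16.
  m_3 = 1*16 - 8 = 8, d_3 = (80 - 8^2)/1 = 16/1 = 16: (m_3, d_3) = (m_1, d_1) = (8, 16), so from here the quotients repeat a_1, a_2; the period length is 2.
Hence the expansion of sqrt(80) is a_0 = 8 followed by the repeating block 1, 16 (period 2).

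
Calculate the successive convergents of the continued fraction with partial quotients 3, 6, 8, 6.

Using the convergent recurrence p_i = a_i*p_{i-1} + p_{i-2}, q_i = a_i*q_{i-1} + q_{i-2} with p_{-2}=0, p_{-1}=1, q_{-2}=1, q_{-1}=0:
  i=0: a_0=3, p_0 = 3*1 + 0 = 3, q_0 = 3*0 + 1 = 1.
  i=1: a_1=6, p_1 = 6*3 + 1 = 19, q_1 = 6*1 + 0 = 6.
  i=2: a_2=8, p_2 = 8*19 + 3 = 155, q_2 = 8*6 + 1 = 49.
  i=3: a_3=6, p_3 = 6*155 + 19 = 949, q_3 = 6*49 + 6 = 300.

3/1, 19/6, 155/49, 949/300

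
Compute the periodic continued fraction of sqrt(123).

[11; (11, 22)]

Write x_i = (sqrt(123) + m_i)/d_i with (m_0, d_0) = (0, 1). a_0 = floor(sqrt(123)) = 11, since 11^2 = 121 <= 123 < 144 = 12^2.
Iterate m_{i+1} = d_i*a_i - m_i, d_{i+1} = (123 - m_{i+1}^2)/d_i, a_{i+1} = floor((a_0 + m_{i+1})/d_{i+1}):
  m_1 = 1*11 - 0 = 11, d_1 = (123 - 11^2)/1 = 2/1 = 2, a_1 = floor((11 + 11)/2) = 11.
  m_2 = 2*11 - 11 = 11, d_2 = (123 - 11^2)/2 = 2/2 = 1, a_2 = floor((11 + 11)/1) = 22.
  m_3 = 1*22 - 11 = 11, d_3 = (123 - 11^2)/1 = 2/1 = 2: (m_3, d_3) = (m_1, d_1) = (11, 2), so from here the quotients repeat a_1, a_2; the period length is 2.
Hence the expansion of sqrt(123) is a_0 = 11 followed by the repeating block 11, 22 (period 2).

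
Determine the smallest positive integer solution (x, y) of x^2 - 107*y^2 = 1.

(x, y) = (962, 93)

First expand sqrt(107) as a continued fraction. With x_i = (sqrt(107) + m_i)/d_i and (m_0, d_0) = (0, 1): a_0 = floor(sqrt(107)) = 10, since 10^2 = 100 <= 107 < 121 = 11^2.
Iterate m_{i+1} = d_i*a_i - m_i, d_{i+1} = (107 - m_{i+1}^2)/d_i, a_{i+1} = floor((a_0 + m_{i+1})/d_{i+1}):
  m_1 = 1*10 - 0 = 10, d_1 = (107 - 10^2)/1 = 7/1 = 7, a_1 = floor((10 + 10)/7) = 2.
  m_2 = 7*2 - 10 = 4, d_2 = (107 - 4^2)/7 = 91/7 = 13, a_2 = floor((10 + 4)/13) = 1.
  m_3 = 13*1 - 4 = 9, d_3 = (107 - 9^2)/13 = 26/13 = 2, a_3 = floor((10 + 9)/2) = 9.
  m_4 = 2*9 - 9 = 9, d_4 = (107 - 9^2)/2 = 26/2 = 13, a_4 = floor((10 + 9)/13) = 1.
  m_5 = 13*1 - 9 = 4, d_5 = (107 - 4^2)/13 = 91/13 = 7, a_5 = floor((10 + 4)/7) = 2.
  m_6 = 7*2 - 4 = 10, d_6 = (107 - 10^2)/7 = 7/7 = 1, a_6 = floor((10 + 10)/1) = 20.
  m_7 = 1*20 - 10 = 10, d_7 = (107 - 10^2)/1 = 7/1 = 7: (m_7, d_7) = (m_1, d_1) = (10, 7), so from here the quotients repeat a_1, ..., a_6; the period length is 6.
So sqrt(107) = [10; (2, 1, 9, 1, 2, 20)] with period length k = 6.
k is even, so the fundamental solution of x^2 - 107y^2 = 1 is (p_{k-1}, q_{k-1}) = (p_5, q_5); compute convergents through index 5.
Convergents (p_i = a_i*p_{i-1} + p_{i-2}, q_i = a_i*q_{i-1} + q_{i-2} with p_{-2}=0, p_{-1}=1, q_{-2}=1, q_{-1}=0):
  i=0: a_0=10, p_0 = 10*1 + 0 = 10, q_0 = 10*0 + 1 = 1.
  i=1: a_1=2, p_1 = 2*10 + 1 = 21, q_1 = 2*1 + 0 = 2.
  i=2: a_2=1, p_2 = 1*21 + 10 = 31, q_2 = 1*2 + 1 = 3.
  i=3: a_3=9, p_3 = 9*31 + 21 = 300, q_3 = 9*3 + 2 = 29.
  i=4: a_4=1, p_4 = 1*300 + 31 = 331, q_4 = 1*29 + 3 = 32.
  i=5: a_5=2, p_5 = 2*331 + 300 = 962, q_5 = 2*32 + 29 = 93.
Check: 962^2 - 107*93^2 = 925444 - 925443 = 1, so (x, y) = (962, 93) solves the equation, and by the theorem it is the least positive solution.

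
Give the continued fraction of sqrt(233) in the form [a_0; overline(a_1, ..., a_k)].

Write x_i = (sqrt(233) + m_i)/d_i with (m_0, d_0) = (0, 1). a_0 = floor(sqrt(233)) = 15, since 15^2 = 225 <= 233 < 256 = 16^2.
Iterate m_{i+1} = d_i*a_i - m_i, d_{i+1} = (233 - m_{i+1}^2)/d_i, a_{i+1} = floor((a_0 + m_{i+1})/d_{i+1}):
  m_1 = 1*15 - 0 = 15, d_1 = (233 - 15^2)/1 = 8/1 = 8, a_1 = floor((15 + 15)/8) = 3.
  m_2 = 8*3 - 15 = 9, d_2 = (233 - 9^2)/8 = 152/8 = 19, a_2 = floor((15 + 9)/19) = 1.
  m_3 = 19*1 - 9 = 10, d_3 = (233 - 10^2)/19 = 133/19 = 7, a_3 = floor((15 + 10)/7) = 3.
  m_4 = 7*3 - 10 = 11, d_4 = (233 - 11^2)/7 = 112/7 = 16, a_4 = floor((15 + 11)/16) = 1.
  m_5 = 16*1 - 11 = 5, d_5 = (233 - 5^2)/16 = 208/16 = 13, a_5 = floor((15 + 5)/13) = 1.
  m_6 = 13*1 - 5 = 8, d_6 = (233 - 8^2)/13 = 169/13 = 13, a_6 = floor((15 + 8)/13) = 1.
  m_7 = 13*1 - 8 = 5, d_7 = (233 - 5^2)/13 = 208/13 = 16, a_7 = floor((15 + 5)/16) = 1.
  m_8 = 16*1 - 5 = 11, d_8 = (233 - 11^2)/16 = 112/16 = 7, a_8 = floor((15 + 11)/7) = 3.
  m_9 = 7*3 - 11 = 10, d_9 = (233 - 10^2)/7 = 133/7 = 19, a_9 = floor((15 + 10)/19) = 1.
  m_10 = 19*1 - 10 = 9, d_10 = (233 - 9^2)/19 = 152/19 = 8, a_10 = floor((15 + 9)/8) = 3.
  m_11 = 8*3 - 9 = 15, d_11 = (233 - 15^2)/8 = 8/8 = 1, a_11 = floor((15 + 15)/1) = 30.
  m_12 = 1*30 - 15 = 15, d_12 = (233 - 15^2)/1 = 8/1 = 8: (m_12, d_12) = (m_1, d_1) = (15, 8), so from here the quotients repeat a_1, ..., a_11; the period length is 11.
Hence the expansion of sqrt(233) is a_0 = 15 followed by the repeating block 3, 1, 3, 1, 1, 1, 1, 3, 1, 3, 30 (period 11).

[15; overline(3, 1, 3, 1, 1, 1, 1, 3, 1, 3, 30)]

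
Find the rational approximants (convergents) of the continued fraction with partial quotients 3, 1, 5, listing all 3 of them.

Using the convergent recurrence p_i = a_i*p_{i-1} + p_{i-2}, q_i = a_i*q_{i-1} + q_{i-2} with p_{-2}=0, p_{-1}=1, q_{-2}=1, q_{-1}=0:
  i=0: a_0=3, p_0 = 3*1 + 0 = 3, q_0 = 3*0 + 1 = 1.
  i=1: a_1=1, p_1 = 1*3 + 1 = 4, q_1 = 1*1 + 0 = 1.
  i=2: a_2=5, p_2 = 5*4 + 3 = 23, q_2 = 5*1 + 1 = 6.

3/1, 4/1, 23/6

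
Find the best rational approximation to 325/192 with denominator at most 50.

22/13

Expand x = 325/192 as a continued fraction with the Euclidean algorithm:
  325 = 1*192 + 133, so a_0 = 1.
  192 = 1*133 + 59, so a_1 = 1.
  133 = 2*59 + 15, so a_2 = 2.
  59 = 3*15 + 14, so a_3 = 3.
  15 = 1*14 + 1, so a_4 = 1.
  14 = 14*1 + 0, so a_5 = 14.
so x = [1; 1, 2, 3, 1, 14].
Convergents (p_i = a_i*p_{i-1} + p_{i-2}, q_i = a_i*q_{i-1} + q_{i-2} with p_{-2}=0, p_{-1}=1, q_{-2}=1, q_{-1}=0), until the denominator exceeds 50:
  i=0: a_0=1, p_0 = 1*1 + 0 = 1, q_0 = 1*0 + 1 = 1.
  i=1: a_1=1, p_1 = 1*1 + 1 = 2, q_1 = 1*1 + 0 = 1.
  i=2: a_2=2, p_2 = 2*2 + 1 = 5, q_2 = 2*1 + 1 = 3.
  i=3: a_3=3, p_3 = 3*5 + 2 = 17, q_3 = 3*3 + 1 = 10.
  i=4: a_4=1, p_4 = 1*17 + 5 = 22, q_4 = 1*10 + 3 = 13.
  i=5: a_5=14, p_5 = 14*22 + 17 = 325, q_5 = 14*13 + 10 = 192.
q_5 = 192 > 50, so the last convergent with denominator <= 50 is p_4/q_4 = 22/13.
The closest fraction with denominator <= 50 is either p_4/q_4 or the intermediate fraction (k*p_4 + p_3)/(k*q_4 + q_3) with the largest k >= 1 whose denominator stays <= 50; these approach x as k grows, and every other convergent or intermediate fraction in range is farther away.
Largest k: floor((50 - q_3)/q_4) = floor((50 - 10)/13) = 3.
That gives (3*22 + 17)/(3*13 + 10) = 83/49.
Compare the errors: |x - 22/13| = |325*13 - 22*192|/(192*13) = 1/2496, and |x - 83/49| = |325*49 - 83*192|/(192*49) = 11/9408.
Cross-multiplying, 1*9408 = 9408 < 27456 = 11*2496, so 1/2496 is smaller: the convergent 22/13 is closer to x than 83/49.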